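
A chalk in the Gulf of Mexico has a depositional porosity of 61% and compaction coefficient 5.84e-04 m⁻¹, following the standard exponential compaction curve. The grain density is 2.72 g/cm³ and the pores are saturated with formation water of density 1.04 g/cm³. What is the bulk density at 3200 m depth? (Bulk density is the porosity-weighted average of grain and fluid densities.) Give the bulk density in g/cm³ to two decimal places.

2.56 g/cm³

Working in km (1 km = 1000 m; k in km⁻¹ = k in m⁻¹ × 1000):
Porosity at depth: φ = 0.61·exp(−0.584×3.2) = 0.61×0.1543 = 0.0941
Bulk density: ρ_b = (1−φ)ρ_g + φ·ρ_f = 0.9059×2.72 + 0.0941×1.04
       = 2.464 + 0.098 = 2.562 g/cm³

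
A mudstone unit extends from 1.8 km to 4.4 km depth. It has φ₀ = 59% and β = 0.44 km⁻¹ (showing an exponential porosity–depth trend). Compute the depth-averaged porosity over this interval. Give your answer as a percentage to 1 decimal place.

15.9%

⟨φ⟩ = (1/(d₂−d₁)) ∫ φ₀ e^(−βd) dd = φ₀·(e^(−β·d₁) − e^(−β·d₂)) / (β·(d₂−d₁))
e^(−0.44×1.8) = 0.4529; e^(−0.44×4.4) = 0.1443
⟨φ⟩ = 0.59 × (0.4529 − 0.1443) / (0.44 × 2.6) = 0.59 × 0.2698 = 0.1592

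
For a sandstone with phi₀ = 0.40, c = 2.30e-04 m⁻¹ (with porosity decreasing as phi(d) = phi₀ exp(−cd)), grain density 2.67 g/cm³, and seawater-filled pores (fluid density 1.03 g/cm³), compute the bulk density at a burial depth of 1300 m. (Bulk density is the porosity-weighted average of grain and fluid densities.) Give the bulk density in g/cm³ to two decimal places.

2.18 g/cm³

Working in km (1 km = 1000 m; c in km⁻¹ = c in m⁻¹ × 1000):
Porosity at depth: phi = 0.4·exp(−0.23×1.3) = 0.4×0.7416 = 0.2966
Bulk density: ρ_b = (1−phi)ρ_g + phi·ρ_f = 0.7034×2.67 + 0.2966×1.03
       = 1.878 + 0.306 = 2.184 g/cm³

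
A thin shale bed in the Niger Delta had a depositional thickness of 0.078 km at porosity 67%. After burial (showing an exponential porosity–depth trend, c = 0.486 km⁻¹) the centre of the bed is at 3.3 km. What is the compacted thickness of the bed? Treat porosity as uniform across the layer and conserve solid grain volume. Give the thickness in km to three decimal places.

Porosity at 3.3 km: n = 0.67·exp(−0.486×3.3) = 0.1348
Solid-volume conservation: h(1−n) = h₀(1−n₀) ⇒ h = h₀·(1−n₀)/(1−n)
h = 0.078 × (1 − 0.67)/(1 − 0.1348) = 0.078 × 0.3814 = 0.0297 km

0.030 km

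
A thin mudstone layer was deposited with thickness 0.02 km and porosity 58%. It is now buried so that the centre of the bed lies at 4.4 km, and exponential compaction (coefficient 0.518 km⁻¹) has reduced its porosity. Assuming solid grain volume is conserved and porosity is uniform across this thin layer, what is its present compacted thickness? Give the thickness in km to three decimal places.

Porosity at 4.4 km: n = 0.58·exp(−0.518×4.4) = 0.0594
Solid-volume conservation: h(1−n) = h₀(1−n₀) ⇒ h = h₀·(1−n₀)/(1−n)
h = 0.02 × (1 − 0.58)/(1 − 0.0594) = 0.02 × 0.4465 = 0.0089 km

0.009 km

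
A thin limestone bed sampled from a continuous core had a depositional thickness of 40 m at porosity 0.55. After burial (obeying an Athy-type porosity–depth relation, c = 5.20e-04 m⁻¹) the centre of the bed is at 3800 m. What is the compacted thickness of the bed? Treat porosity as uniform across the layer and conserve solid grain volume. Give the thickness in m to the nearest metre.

19 m

Working in km (1 km = 1000 m; c in km⁻¹ = c in m⁻¹ × 1000):
Porosity at 3.8 km: φ = 0.55·exp(−0.52×3.8) = 0.0762
Solid-volume conservation: h(1−φ) = h₀(1−φ₀) ⇒ h = h₀·(1−φ₀)/(1−φ)
h = 0.04 × (1 − 0.55)/(1 − 0.0762) = 0.04 × 0.4871 = 0.0195 km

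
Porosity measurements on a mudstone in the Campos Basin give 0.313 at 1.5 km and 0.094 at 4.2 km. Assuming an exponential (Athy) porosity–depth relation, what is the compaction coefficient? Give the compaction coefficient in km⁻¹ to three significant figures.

0.446 km⁻¹

Athy: φ(Z) = φ₀ e^(−βZ) ⇒ φ₁/φ₂ = e^{β(Z₂−Z₁)} ⇒ β = ln(φ₁/φ₂)/(Z₂−Z₁)
β = ln(0.313/0.094) / (4.2 − 1.5) = ln(3.33) / 2.7 = 1.2029 / 2.7 = 0.4455 km⁻¹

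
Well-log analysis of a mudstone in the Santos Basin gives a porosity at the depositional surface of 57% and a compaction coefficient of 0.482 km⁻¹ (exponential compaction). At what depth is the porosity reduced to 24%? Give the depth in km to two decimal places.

1.79 km

Invert Athy's law: d = ln(phi₀/phi) / β
d = ln(0.57/0.24) / 0.482 = ln(2.375) / 0.482 = 0.8650 / 0.482 = 1.795 km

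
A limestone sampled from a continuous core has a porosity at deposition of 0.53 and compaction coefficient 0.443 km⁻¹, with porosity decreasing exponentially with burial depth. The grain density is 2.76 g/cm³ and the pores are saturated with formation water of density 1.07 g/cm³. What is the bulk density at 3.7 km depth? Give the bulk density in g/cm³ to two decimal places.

Porosity at depth: phi = 0.53·exp(−0.443×3.7) = 0.53×0.1942 = 0.1029
Bulk density: ρ_b = (1−phi)ρ_g + phi·ρ_f = 0.8971×2.76 + 0.1029×1.07
       = 2.476 + 0.110 = 2.586 g/cm³

2.59 g/cm³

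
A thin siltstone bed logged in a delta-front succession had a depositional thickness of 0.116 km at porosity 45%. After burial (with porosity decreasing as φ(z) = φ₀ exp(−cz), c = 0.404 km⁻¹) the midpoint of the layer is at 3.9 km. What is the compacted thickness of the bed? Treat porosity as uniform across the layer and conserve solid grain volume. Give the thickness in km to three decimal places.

Porosity at 3.9 km: φ = 0.45·exp(−0.404×3.9) = 0.0931
Solid-volume conservation: h(1−φ) = h₀(1−φ₀) ⇒ h = h₀·(1−φ₀)/(1−φ)
h = 0.116 × (1 − 0.45)/(1 − 0.0931) = 0.116 × 0.6065 = 0.0703 km

0.070 km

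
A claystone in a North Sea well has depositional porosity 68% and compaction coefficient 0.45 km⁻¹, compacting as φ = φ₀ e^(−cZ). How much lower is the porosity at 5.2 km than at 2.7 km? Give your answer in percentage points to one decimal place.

φ(2.7) = 0.68·e^(−0.45×2.7) = 0.2018
φ(5.2) = 0.68·e^(−0.45×5.2) = 0.0655
Δφ = 0.2018 − 0.0655 = 0.1363

13.6 percentage points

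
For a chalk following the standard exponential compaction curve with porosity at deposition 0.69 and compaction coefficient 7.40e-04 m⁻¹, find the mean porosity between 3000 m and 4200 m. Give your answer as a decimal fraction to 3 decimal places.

Working in km (1 km = 1000 m; c in km⁻¹ = c in m⁻¹ × 1000):
⟨n⟩ = (1/(z₂−z₁)) ∫ n₀ e^(−cz) dz = n₀·(e^(−c·z₁) − e^(−c·z₂)) / (c·(z₂−z₁))
e^(−0.74×3) = 0.1086; e^(−0.74×4.2) = 0.0447
⟨n⟩ = 0.69 × (0.1086 − 0.0447) / (0.74 × 1.2) = 0.69 × 0.0720 = 0.0497

0.050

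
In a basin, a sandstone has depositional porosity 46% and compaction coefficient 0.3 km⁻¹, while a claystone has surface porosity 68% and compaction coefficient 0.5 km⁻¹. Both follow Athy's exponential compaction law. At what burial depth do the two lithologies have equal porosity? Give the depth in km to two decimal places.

1.95 km

Set φ₀ₐ e^(−cₐd) = φ₀ᵦ e^(−cᵦd) ⇒ ln(φ₀ₐ/φ₀ᵦ) = (cₐ − cᵦ)·d
d = ln(0.46/0.68) / (0.3 − 0.5) = -0.3909 / -0.2 = 1.954 km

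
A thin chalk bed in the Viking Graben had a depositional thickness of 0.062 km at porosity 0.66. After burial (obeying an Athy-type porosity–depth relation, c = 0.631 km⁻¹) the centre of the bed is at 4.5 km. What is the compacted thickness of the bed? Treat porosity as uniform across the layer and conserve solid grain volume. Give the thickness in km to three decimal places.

0.022 km

Porosity at 4.5 km: φ = 0.66·exp(−0.631×4.5) = 0.0386
Solid-volume conservation: h(1−φ) = h₀(1−φ₀) ⇒ h = h₀·(1−φ₀)/(1−φ)
h = 0.062 × (1 − 0.66)/(1 − 0.0386) = 0.062 × 0.3536 = 0.0219 km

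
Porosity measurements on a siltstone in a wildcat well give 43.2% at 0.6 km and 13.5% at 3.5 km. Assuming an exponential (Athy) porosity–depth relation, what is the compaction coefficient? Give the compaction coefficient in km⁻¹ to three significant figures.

0.401 km⁻¹

Athy: n(Z) = n₀ e^(−cZ) ⇒ n₁/n₂ = e^{c(Z₂−Z₁)} ⇒ c = ln(n₁/n₂)/(Z₂−Z₁)
c = ln(0.432/0.135) / (3.5 − 0.6) = ln(3.2) / 2.9 = 1.1632 / 2.9 = 0.4011 km⁻¹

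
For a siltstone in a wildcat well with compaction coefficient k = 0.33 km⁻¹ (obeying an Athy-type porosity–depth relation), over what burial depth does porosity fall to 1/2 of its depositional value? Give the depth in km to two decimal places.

2.10 km

φ/φ₀ = 1/2 ⇒ exp(−k·z) = 1/2 ⇒ z = ln(2) / k
z = 0.6931 / 0.33 = 2.100 km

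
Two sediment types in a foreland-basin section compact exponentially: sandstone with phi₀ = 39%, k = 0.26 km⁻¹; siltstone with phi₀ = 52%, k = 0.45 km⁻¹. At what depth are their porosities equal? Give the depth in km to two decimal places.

1.51 km

Set phi₀ₐ e^(−kₐz) = phi₀ᵦ e^(−kᵦz) ⇒ ln(phi₀ₐ/phi₀ᵦ) = (kₐ − kᵦ)·z
z = ln(0.39/0.52) / (0.26 − 0.45) = -0.2877 / -0.19 = 1.514 km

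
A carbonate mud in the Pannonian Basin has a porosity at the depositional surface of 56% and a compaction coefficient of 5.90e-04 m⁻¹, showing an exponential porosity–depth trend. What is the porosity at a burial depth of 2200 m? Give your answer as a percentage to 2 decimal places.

Working in km (1 km = 1000 m; c in km⁻¹ = c in m⁻¹ × 1000):
n = n₀·exp(−c·Z) = 0.56 × exp(−0.59 × 2.2) = 0.56 × exp(−1.298)
  = 0.56 × 0.2731 = 0.1529

15.29%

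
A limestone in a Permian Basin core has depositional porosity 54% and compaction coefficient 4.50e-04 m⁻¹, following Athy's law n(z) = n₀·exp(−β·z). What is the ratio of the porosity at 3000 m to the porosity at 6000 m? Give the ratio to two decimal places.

3.86

Working in km (1 km = 1000 m; β in km⁻¹ = β in m⁻¹ × 1000):
n(z₁)/n(z₂) = e^(−β·z₁)/e^(−β·z₂) = e^{β(z₂−z₁)}
= exp(0.45 × 3) = exp(1.35) = 3.8574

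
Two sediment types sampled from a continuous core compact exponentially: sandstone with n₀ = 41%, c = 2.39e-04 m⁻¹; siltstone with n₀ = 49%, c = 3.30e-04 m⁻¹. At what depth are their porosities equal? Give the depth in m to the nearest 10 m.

1960 m

Working in km (1 km = 1000 m; c in km⁻¹ = c in m⁻¹ × 1000):
Set n₀ₐ e^(−cₐd) = n₀ᵦ e^(−cᵦd) ⇒ ln(n₀ₐ/n₀ᵦ) = (cₐ − cᵦ)·d
d = ln(0.41/0.49) / (0.239 − 0.33) = -0.1782 / -0.091 = 1.959 km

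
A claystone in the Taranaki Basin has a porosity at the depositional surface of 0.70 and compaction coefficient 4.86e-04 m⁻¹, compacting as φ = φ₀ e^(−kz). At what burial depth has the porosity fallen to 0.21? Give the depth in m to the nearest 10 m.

2480 m

Working in km (1 km = 1000 m; k in km⁻¹ = k in m⁻¹ × 1000):
Invert Athy's law: z = ln(φ₀/φ) / k
z = ln(0.7/0.21) / 0.486 = ln(3.333) / 0.486 = 1.2040 / 0.486 = 2.477 km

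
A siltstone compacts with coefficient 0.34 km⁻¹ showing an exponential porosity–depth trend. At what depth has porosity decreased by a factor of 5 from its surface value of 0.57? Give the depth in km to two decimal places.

φ/φ₀ = 1/5 ⇒ exp(−β·z) = 1/5 ⇒ z = ln(5) / β
z = 1.6094 / 0.34 = 4.734 km

4.73 km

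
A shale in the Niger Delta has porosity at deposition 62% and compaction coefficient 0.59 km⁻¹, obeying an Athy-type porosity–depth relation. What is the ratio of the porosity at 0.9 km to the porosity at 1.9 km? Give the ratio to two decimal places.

n(Z₁)/n(Z₂) = e^(−β·Z₁)/e^(−β·Z₂) = e^{β(Z₂−Z₁)}
= exp(0.59 × 1) = exp(0.59) = 1.8040

1.80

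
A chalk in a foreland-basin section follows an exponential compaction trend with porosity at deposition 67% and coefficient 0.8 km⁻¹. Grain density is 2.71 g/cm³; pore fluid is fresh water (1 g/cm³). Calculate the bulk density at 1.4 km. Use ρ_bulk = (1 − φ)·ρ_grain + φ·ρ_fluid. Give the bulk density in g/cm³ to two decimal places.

Porosity at depth: phi = 0.67·exp(−0.8×1.4) = 0.67×0.3263 = 0.2186
Bulk density: ρ_b = (1−phi)ρ_g + phi·ρ_f = 0.7814×2.71 + 0.2186×1
       = 2.118 + 0.219 = 2.336 g/cm³

2.34 g/cm³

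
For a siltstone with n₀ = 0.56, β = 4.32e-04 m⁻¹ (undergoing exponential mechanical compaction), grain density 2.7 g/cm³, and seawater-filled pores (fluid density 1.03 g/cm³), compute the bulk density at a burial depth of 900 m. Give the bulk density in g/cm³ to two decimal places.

Working in km (1 km = 1000 m; β in km⁻¹ = β in m⁻¹ × 1000):
Porosity at depth: n = 0.56·exp(−0.432×0.9) = 0.56×0.6779 = 0.3796
Bulk density: ρ_b = (1−n)ρ_g + n·ρ_f = 0.6204×2.7 + 0.3796×1.03
       = 1.675 + 0.391 = 2.066 g/cm³

2.07 g/cm³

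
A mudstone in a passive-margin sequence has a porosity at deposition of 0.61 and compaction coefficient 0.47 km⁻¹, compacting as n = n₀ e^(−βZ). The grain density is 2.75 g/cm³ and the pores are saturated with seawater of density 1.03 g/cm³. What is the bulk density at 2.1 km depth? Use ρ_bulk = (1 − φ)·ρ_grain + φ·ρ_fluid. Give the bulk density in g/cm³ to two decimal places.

2.36 g/cm³

Porosity at depth: n = 0.61·exp(−0.47×2.1) = 0.61×0.3727 = 0.2273
Bulk density: ρ_b = (1−n)ρ_g + n·ρ_f = 0.7727×2.75 + 0.2273×1.03
       = 2.125 + 0.234 = 2.359 g/cm³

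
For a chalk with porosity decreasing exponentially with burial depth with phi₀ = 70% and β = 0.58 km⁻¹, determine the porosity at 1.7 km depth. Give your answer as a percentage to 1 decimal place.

26.1%

phi = phi₀·exp(−β·Z) = 0.7 × exp(−0.58 × 1.7) = 0.7 × exp(−0.986)
  = 0.7 × 0.3731 = 0.2611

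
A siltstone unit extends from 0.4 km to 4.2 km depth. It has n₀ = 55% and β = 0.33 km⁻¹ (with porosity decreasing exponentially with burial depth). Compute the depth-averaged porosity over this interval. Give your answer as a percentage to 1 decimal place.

27.5%

⟨n⟩ = (1/(Z₂−Z₁)) ∫ n₀ e^(−βZ) dZ = n₀·(e^(−β·Z₁) − e^(−β·Z₂)) / (β·(Z₂−Z₁))
e^(−0.33×0.4) = 0.8763; e^(−0.33×4.2) = 0.2501
⟨n⟩ = 0.55 × (0.8763 − 0.2501) / (0.33 × 3.8) = 0.55 × 0.4994 = 0.2747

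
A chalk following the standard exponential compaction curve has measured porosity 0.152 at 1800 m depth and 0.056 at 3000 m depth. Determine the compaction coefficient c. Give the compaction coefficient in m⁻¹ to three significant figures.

0.000832 m⁻¹

Working in km (1 km = 1000 m; c in km⁻¹ = c in m⁻¹ × 1000):
Athy: phi(d) = phi₀ e^(−cd) ⇒ phi₁/phi₂ = e^{c(d₂−d₁)} ⇒ c = ln(phi₁/phi₂)/(d₂−d₁)
c = ln(0.152/0.056) / (3 − 1.8) = ln(2.714) / 1.2 = 0.9985 / 1.2 = 0.8321 km⁻¹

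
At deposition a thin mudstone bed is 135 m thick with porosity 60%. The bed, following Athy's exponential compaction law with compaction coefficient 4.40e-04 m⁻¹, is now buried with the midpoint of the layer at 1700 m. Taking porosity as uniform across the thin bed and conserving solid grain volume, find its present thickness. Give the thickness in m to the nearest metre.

75 m

Working in km (1 km = 1000 m; β in km⁻¹ = β in m⁻¹ × 1000):
Porosity at 1.7 km: n = 0.6·exp(−0.44×1.7) = 0.2840
Solid-volume conservation: h(1−n) = h₀(1−n₀) ⇒ h = h₀·(1−n₀)/(1−n)
h = 0.135 × (1 − 0.6)/(1 − 0.2840) = 0.135 × 0.5586 = 0.0754 km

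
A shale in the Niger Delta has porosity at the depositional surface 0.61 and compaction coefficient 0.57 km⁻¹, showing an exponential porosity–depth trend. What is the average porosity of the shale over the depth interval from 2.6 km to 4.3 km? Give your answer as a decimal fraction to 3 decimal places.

0.089

⟨φ⟩ = (1/(Z₂−Z₁)) ∫ φ₀ e^(−βZ) dZ = φ₀·(e^(−β·Z₁) − e^(−β·Z₂)) / (β·(Z₂−Z₁))
e^(−0.57×2.6) = 0.2272; e^(−0.57×4.3) = 0.0862
⟨φ⟩ = 0.61 × (0.2272 − 0.0862) / (0.57 × 1.7) = 0.61 × 0.1455 = 0.0887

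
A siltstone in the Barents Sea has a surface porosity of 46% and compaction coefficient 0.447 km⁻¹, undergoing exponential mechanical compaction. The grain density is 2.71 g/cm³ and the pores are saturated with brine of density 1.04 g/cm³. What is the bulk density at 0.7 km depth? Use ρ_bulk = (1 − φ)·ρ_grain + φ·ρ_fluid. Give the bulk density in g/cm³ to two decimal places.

2.15 g/cm³

Porosity at depth: n = 0.46·exp(−0.447×0.7) = 0.46×0.7313 = 0.3364
Bulk density: ρ_b = (1−n)ρ_g + n·ρ_f = 0.6636×2.71 + 0.3364×1.04
       = 1.798 + 0.350 = 2.148 g/cm³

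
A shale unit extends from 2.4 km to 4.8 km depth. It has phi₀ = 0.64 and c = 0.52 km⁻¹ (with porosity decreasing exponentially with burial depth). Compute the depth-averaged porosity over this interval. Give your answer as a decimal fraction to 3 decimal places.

⟨phi⟩ = (1/(d₂−d₁)) ∫ phi₀ e^(−cd) dd = phi₀·(e^(−c·d₁) − e^(−c·d₂)) / (c·(d₂−d₁))
e^(−0.52×2.4) = 0.2871; e^(−0.52×4.8) = 0.0824
⟨phi⟩ = 0.64 × (0.2871 − 0.0824) / (0.52 × 2.4) = 0.64 × 0.1640 = 0.1050

0.105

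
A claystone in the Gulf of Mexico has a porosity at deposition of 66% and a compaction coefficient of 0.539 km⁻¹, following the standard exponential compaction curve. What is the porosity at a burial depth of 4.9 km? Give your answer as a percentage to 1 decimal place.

4.7%

φ = φ₀·exp(−c·z) = 0.66 × exp(−0.539 × 4.9) = 0.66 × exp(−2.641)
  = 0.66 × 0.0713 = 0.0470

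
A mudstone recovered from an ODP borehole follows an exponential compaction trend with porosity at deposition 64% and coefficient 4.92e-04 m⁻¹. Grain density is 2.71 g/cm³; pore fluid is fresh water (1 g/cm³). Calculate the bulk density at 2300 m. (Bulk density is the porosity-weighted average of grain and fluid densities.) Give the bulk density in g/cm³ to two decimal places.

Working in km (1 km = 1000 m; c in km⁻¹ = c in m⁻¹ × 1000):
Porosity at depth: φ = 0.64·exp(−0.492×2.3) = 0.64×0.3225 = 0.2064
Bulk density: ρ_b = (1−φ)ρ_g + φ·ρ_f = 0.7936×2.71 + 0.2064×1
       = 2.151 + 0.206 = 2.357 g/cm³

2.36 g/cm³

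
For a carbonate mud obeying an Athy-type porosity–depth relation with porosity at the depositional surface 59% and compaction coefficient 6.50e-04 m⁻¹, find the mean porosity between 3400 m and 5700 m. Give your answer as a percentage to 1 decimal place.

3.4%

Working in km (1 km = 1000 m; c in km⁻¹ = c in m⁻¹ × 1000):
⟨phi⟩ = (1/(Z₂−Z₁)) ∫ phi₀ e^(−cZ) dZ = phi₀·(e^(−c·Z₁) − e^(−c·Z₂)) / (c·(Z₂−Z₁))
e^(−0.65×3.4) = 0.1097; e^(−0.65×5.7) = 0.0246
⟨phi⟩ = 0.59 × (0.1097 − 0.0246) / (0.65 × 2.3) = 0.59 × 0.0569 = 0.0336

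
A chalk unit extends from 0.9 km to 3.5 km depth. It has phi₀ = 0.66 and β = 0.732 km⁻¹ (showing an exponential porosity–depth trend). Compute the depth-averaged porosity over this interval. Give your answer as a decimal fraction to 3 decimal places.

0.153

⟨phi⟩ = (1/(Z₂−Z₁)) ∫ phi₀ e^(−βZ) dZ = phi₀·(e^(−β·Z₁) − e^(−β·Z₂)) / (β·(Z₂−Z₁))
e^(−0.732×0.9) = 0.5175; e^(−0.732×3.5) = 0.0772
⟨phi⟩ = 0.66 × (0.5175 − 0.0772) / (0.732 × 2.6) = 0.66 × 0.2314 = 0.1527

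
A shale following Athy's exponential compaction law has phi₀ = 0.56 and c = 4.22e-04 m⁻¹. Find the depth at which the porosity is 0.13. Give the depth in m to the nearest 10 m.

Working in km (1 km = 1000 m; c in km⁻¹ = c in m⁻¹ × 1000):
Invert Athy's law: d = ln(phi₀/phi) / c
d = ln(0.56/0.13) / 0.422 = ln(4.308) / 0.422 = 1.4604 / 0.422 = 3.461 km

3460 m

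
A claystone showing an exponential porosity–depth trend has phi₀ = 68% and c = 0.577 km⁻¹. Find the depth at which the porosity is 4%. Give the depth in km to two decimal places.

Invert Athy's law: z = ln(phi₀/phi) / c
z = ln(0.68/0.04) / 0.577 = ln(17) / 0.577 = 2.8332 / 0.577 = 4.910 km

4.91 km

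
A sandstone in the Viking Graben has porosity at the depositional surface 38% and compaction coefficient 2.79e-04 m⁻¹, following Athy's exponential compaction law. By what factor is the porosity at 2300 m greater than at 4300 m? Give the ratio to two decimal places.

Working in km (1 km = 1000 m; k in km⁻¹ = k in m⁻¹ × 1000):
phi(z₁)/phi(z₂) = e^(−k·z₁)/e^(−k·z₂) = e^{k(z₂−z₁)}
= exp(0.279 × 2) = exp(0.558) = 1.7472

1.75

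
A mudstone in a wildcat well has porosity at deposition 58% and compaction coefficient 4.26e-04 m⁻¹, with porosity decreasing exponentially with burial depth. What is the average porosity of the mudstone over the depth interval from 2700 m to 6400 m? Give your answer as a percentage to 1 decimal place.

Working in km (1 km = 1000 m; c in km⁻¹ = c in m⁻¹ × 1000):
⟨φ⟩ = (1/(z₂−z₁)) ∫ φ₀ e^(−cz) dz = φ₀·(e^(−c·z₁) − e^(−c·z₂)) / (c·(z₂−z₁))
e^(−0.426×2.7) = 0.3166; e^(−0.426×6.4) = 0.0655
⟨φ⟩ = 0.58 × (0.3166 − 0.0655) / (0.426 × 3.7) = 0.58 × 0.1593 = 0.0924

9.2%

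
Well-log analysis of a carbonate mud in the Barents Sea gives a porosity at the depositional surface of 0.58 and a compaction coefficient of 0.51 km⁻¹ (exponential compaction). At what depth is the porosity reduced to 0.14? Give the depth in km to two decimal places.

Invert Athy's law: Z = ln(n₀/n) / k
Z = ln(0.58/0.14) / 0.51 = ln(4.143) / 0.51 = 1.4214 / 0.51 = 2.787 km

2.79 km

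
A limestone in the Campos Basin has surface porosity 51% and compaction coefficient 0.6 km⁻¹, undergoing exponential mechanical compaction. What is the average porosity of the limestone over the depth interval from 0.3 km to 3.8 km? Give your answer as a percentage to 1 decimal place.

⟨phi⟩ = (1/(Z₂−Z₁)) ∫ phi₀ e^(−βZ) dZ = phi₀·(e^(−β·Z₁) − e^(−β·Z₂)) / (β·(Z₂−Z₁))
e^(−0.6×0.3) = 0.8353; e^(−0.6×3.8) = 0.1023
⟨phi⟩ = 0.51 × (0.8353 − 0.1023) / (0.6 × 3.5) = 0.51 × 0.3490 = 0.1780

17.8%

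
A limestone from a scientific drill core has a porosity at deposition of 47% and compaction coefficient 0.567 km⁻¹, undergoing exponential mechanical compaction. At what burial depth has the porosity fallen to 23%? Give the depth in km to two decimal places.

Invert Athy's law: d = ln(n₀/n) / c
d = ln(0.47/0.23) / 0.567 = ln(2.043) / 0.567 = 0.7147 / 0.567 = 1.260 km

1.26 km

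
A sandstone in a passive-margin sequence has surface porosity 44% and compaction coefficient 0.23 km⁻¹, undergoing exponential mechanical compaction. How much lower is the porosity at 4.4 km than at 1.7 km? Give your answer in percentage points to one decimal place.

φ(1.7) = 0.44·e^(−0.23×1.7) = 0.2976
φ(4.4) = 0.44·e^(−0.23×4.4) = 0.1599
Δφ = 0.2976 − 0.1599 = 0.1377

13.8 percentage points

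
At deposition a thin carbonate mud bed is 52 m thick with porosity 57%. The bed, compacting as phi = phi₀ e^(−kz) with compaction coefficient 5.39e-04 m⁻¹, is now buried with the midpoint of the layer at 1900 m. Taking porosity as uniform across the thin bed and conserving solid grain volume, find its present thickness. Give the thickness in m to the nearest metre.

Working in km (1 km = 1000 m; k in km⁻¹ = k in m⁻¹ × 1000):
Porosity at 1.9 km: phi = 0.57·exp(−0.539×1.9) = 0.2047
Solid-volume conservation: h(1−phi) = h₀(1−phi₀) ⇒ h = h₀·(1−phi₀)/(1−phi)
h = 0.052 × (1 − 0.57)/(1 − 0.2047) = 0.052 × 0.5407 = 0.0281 km

28 m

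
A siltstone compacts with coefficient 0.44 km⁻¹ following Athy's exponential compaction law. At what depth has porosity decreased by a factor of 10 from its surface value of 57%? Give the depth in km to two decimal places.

5.23 km

φ/φ₀ = 1/10 ⇒ exp(−k·z) = 1/10 ⇒ z = ln(10) / k
z = 2.3026 / 0.44 = 5.233 km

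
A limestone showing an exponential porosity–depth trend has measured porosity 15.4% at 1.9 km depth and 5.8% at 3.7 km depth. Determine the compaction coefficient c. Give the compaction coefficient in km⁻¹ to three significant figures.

0.543 km⁻¹

Athy: phi(d) = phi₀ e^(−cd) ⇒ phi₁/phi₂ = e^{c(d₂−d₁)} ⇒ c = ln(phi₁/phi₂)/(d₂−d₁)
c = ln(0.154/0.058) / (3.7 − 1.9) = ln(2.655) / 1.8 = 0.9765 / 1.8 = 0.5425 km⁻¹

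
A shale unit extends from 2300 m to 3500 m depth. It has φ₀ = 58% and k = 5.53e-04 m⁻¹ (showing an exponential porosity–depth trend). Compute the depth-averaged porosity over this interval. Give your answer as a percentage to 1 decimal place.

Working in km (1 km = 1000 m; k in km⁻¹ = k in m⁻¹ × 1000):
⟨φ⟩ = (1/(Z₂−Z₁)) ∫ φ₀ e^(−kZ) dZ = φ₀·(e^(−k·Z₁) − e^(−k·Z₂)) / (k·(Z₂−Z₁))
e^(−0.553×2.3) = 0.2803; e^(−0.553×3.5) = 0.1444
⟨φ⟩ = 0.58 × (0.2803 − 0.1444) / (0.553 × 1.2) = 0.58 × 0.2049 = 0.1188

11.9%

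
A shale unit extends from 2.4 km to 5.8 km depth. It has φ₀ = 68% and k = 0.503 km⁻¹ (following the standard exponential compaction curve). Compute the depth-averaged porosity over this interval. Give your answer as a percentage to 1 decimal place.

⟨φ⟩ = (1/(Z₂−Z₁)) ∫ φ₀ e^(−kZ) dZ = φ₀·(e^(−k·Z₁) − e^(−k·Z₂)) / (k·(Z₂−Z₁))
e^(−0.503×2.4) = 0.2990; e^(−0.503×5.8) = 0.0541
⟨φ⟩ = 0.68 × (0.2990 − 0.0541) / (0.503 × 3.4) = 0.68 × 0.1432 = 0.0974

9.7%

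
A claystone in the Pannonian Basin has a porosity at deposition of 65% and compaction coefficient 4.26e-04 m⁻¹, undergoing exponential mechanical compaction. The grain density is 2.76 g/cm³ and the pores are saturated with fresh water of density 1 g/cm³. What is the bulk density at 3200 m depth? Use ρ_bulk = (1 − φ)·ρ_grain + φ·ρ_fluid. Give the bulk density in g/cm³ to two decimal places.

2.47 g/cm³

Working in km (1 km = 1000 m; β in km⁻¹ = β in m⁻¹ × 1000):
Porosity at depth: phi = 0.65·exp(−0.426×3.2) = 0.65×0.2558 = 0.1663
Bulk density: ρ_b = (1−phi)ρ_g + phi·ρ_f = 0.8337×2.76 + 0.1663×1
       = 2.301 + 0.166 = 2.467 g/cm³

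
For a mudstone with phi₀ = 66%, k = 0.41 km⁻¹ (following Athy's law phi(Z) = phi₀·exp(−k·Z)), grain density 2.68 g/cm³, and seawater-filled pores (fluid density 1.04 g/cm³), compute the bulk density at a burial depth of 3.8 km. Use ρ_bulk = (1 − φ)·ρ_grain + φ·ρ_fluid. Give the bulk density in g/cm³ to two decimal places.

Porosity at depth: phi = 0.66·exp(−0.41×3.8) = 0.66×0.2106 = 0.1390
Bulk density: ρ_b = (1−phi)ρ_g + phi·ρ_f = 0.8610×2.68 + 0.1390×1.04
       = 2.308 + 0.145 = 2.452 g/cm³

2.45 g/cm³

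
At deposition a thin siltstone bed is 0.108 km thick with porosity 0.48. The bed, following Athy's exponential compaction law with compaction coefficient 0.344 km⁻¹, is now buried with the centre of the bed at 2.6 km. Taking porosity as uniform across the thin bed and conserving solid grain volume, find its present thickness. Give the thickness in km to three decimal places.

Porosity at 2.6 km: n = 0.48·exp(−0.344×2.6) = 0.1962
Solid-volume conservation: h(1−n) = h₀(1−n₀) ⇒ h = h₀·(1−n₀)/(1−n)
h = 0.108 × (1 − 0.48)/(1 − 0.1962) = 0.108 × 0.6470 = 0.0699 km

0.070 km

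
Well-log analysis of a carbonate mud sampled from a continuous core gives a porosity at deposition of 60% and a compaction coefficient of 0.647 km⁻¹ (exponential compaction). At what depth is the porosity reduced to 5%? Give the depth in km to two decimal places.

Invert Athy's law: d = ln(φ₀/φ) / β
d = ln(0.6/0.05) / 0.647 = ln(12) / 0.647 = 2.4849 / 0.647 = 3.841 km

3.84 km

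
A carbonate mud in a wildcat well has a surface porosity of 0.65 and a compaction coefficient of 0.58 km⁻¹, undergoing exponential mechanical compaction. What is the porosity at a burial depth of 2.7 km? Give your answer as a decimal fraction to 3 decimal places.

0.136

phi = phi₀·exp(−k·z) = 0.65 × exp(−0.58 × 2.7) = 0.65 × exp(−1.566)
  = 0.65 × 0.2089 = 0.1358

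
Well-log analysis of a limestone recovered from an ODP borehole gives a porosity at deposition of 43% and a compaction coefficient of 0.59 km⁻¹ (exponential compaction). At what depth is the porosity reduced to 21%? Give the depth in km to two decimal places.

Invert Athy's law: Z = ln(φ₀/φ) / c
Z = ln(0.43/0.21) / 0.59 = ln(2.048) / 0.59 = 0.7167 / 0.59 = 1.215 km

1.21 km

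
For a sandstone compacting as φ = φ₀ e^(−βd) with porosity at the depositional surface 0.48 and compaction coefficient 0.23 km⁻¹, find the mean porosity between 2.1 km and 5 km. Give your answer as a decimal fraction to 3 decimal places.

0.216

⟨φ⟩ = (1/(d₂−d₁)) ∫ φ₀ e^(−βd) dd = φ₀·(e^(−β·d₁) − e^(−β·d₂)) / (β·(d₂−d₁))
e^(−0.23×2.1) = 0.6169; e^(−0.23×5) = 0.3166
⟨φ⟩ = 0.48 × (0.6169 − 0.3166) / (0.23 × 2.9) = 0.48 × 0.4502 = 0.2161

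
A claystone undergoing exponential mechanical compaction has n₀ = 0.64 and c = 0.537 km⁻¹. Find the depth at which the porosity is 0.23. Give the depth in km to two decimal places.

1.91 km

Invert Athy's law: d = ln(n₀/n) / c
d = ln(0.64/0.23) / 0.537 = ln(2.783) / 0.537 = 1.0234 / 0.537 = 1.906 km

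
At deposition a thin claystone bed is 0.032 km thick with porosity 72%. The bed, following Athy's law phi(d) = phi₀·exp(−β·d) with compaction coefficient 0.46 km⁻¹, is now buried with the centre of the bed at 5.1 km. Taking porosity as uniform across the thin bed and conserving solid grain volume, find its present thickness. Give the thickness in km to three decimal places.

0.010 km

Porosity at 5.1 km: phi = 0.72·exp(−0.46×5.1) = 0.0689
Solid-volume conservation: h(1−phi) = h₀(1−phi₀) ⇒ h = h₀·(1−phi₀)/(1−phi)
h = 0.032 × (1 − 0.72)/(1 − 0.0689) = 0.032 × 0.3007 = 0.0096 km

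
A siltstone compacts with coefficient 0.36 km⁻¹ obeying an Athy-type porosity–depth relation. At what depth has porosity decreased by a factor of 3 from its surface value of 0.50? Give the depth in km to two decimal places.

n/n₀ = 1/3 ⇒ exp(−β·d) = 1/3 ⇒ d = ln(3) / β
d = 1.0986 / 0.36 = 3.052 km

3.05 km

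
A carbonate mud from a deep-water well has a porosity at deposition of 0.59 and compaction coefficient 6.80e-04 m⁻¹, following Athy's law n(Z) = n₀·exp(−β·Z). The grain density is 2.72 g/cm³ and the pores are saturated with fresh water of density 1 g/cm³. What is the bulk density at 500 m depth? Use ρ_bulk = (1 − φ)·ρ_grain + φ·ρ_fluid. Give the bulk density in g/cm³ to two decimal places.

2.00 g/cm³

Working in km (1 km = 1000 m; β in km⁻¹ = β in m⁻¹ × 1000):
Porosity at depth: n = 0.59·exp(−0.68×0.5) = 0.59×0.7118 = 0.4199
Bulk density: ρ_b = (1−n)ρ_g + n·ρ_f = 0.5801×2.72 + 0.4199×1
       = 1.578 + 0.420 = 1.998 g/cm³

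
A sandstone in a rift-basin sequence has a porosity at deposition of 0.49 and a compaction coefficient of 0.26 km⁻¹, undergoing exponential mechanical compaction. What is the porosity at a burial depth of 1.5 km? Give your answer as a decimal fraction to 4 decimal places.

phi = phi₀·exp(−k·z) = 0.49 × exp(−0.26 × 1.5) = 0.49 × exp(−0.39)
  = 0.49 × 0.6771 = 0.3318

0.3318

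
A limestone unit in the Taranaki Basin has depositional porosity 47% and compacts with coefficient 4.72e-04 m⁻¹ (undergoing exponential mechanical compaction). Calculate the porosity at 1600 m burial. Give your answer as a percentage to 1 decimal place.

22.1%

Working in km (1 km = 1000 m; k in km⁻¹ = k in m⁻¹ × 1000):
phi = phi₀·exp(−k·Z) = 0.47 × exp(−0.472 × 1.6) = 0.47 × exp(−0.7552)
  = 0.47 × 0.4699 = 0.2209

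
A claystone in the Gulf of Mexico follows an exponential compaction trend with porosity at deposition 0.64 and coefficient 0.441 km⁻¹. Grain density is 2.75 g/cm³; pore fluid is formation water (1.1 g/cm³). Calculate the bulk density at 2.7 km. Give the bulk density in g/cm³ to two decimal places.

Porosity at depth: n = 0.64·exp(−0.441×2.7) = 0.64×0.3040 = 0.1946
Bulk density: ρ_b = (1−n)ρ_g + n·ρ_f = 0.8054×2.75 + 0.1946×1.1
       = 2.215 + 0.214 = 2.429 g/cm³

2.43 g/cm³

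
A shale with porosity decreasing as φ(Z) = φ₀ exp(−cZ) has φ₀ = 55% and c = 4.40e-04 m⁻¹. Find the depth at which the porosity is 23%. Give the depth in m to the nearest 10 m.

Working in km (1 km = 1000 m; c in km⁻¹ = c in m⁻¹ × 1000):
Invert Athy's law: Z = ln(φ₀/φ) / c
Z = ln(0.55/0.23) / 0.44 = ln(2.391) / 0.44 = 0.8718 / 0.44 = 1.981 km

1980 m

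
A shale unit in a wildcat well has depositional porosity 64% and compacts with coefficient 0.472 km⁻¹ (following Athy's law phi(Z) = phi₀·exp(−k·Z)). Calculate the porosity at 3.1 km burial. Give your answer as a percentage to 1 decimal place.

phi = phi₀·exp(−k·Z) = 0.64 × exp(−0.472 × 3.1) = 0.64 × exp(−1.463)
  = 0.64 × 0.2315 = 0.1482

14.8%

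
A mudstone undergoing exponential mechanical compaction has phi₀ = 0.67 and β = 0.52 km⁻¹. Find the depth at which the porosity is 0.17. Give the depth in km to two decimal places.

2.64 km

Invert Athy's law: Z = ln(phi₀/phi) / β
Z = ln(0.67/0.17) / 0.52 = ln(3.941) / 0.52 = 1.3715 / 0.52 = 2.637 km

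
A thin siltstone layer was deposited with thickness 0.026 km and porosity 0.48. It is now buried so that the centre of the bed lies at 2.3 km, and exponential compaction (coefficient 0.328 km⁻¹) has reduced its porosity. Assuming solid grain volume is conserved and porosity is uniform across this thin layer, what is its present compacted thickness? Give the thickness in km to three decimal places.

0.017 km

Porosity at 2.3 km: phi = 0.48·exp(−0.328×2.3) = 0.2257
Solid-volume conservation: h(1−phi) = h₀(1−phi₀) ⇒ h = h₀·(1−phi₀)/(1−phi)
h = 0.026 × (1 − 0.48)/(1 − 0.2257) = 0.026 × 0.6716 = 0.0175 km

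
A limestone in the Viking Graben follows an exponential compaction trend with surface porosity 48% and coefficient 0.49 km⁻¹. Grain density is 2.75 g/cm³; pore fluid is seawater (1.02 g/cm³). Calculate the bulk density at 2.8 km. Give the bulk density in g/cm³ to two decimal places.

Porosity at depth: φ = 0.48·exp(−0.49×2.8) = 0.48×0.2536 = 0.1217
Bulk density: ρ_b = (1−φ)ρ_g + φ·ρ_f = 0.8783×2.75 + 0.1217×1.02
       = 2.415 + 0.124 = 2.539 g/cm³

2.54 g/cm³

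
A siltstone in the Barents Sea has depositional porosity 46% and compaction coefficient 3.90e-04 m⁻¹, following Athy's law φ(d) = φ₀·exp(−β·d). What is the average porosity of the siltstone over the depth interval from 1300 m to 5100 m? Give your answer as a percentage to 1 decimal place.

Working in km (1 km = 1000 m; β in km⁻¹ = β in m⁻¹ × 1000):
⟨φ⟩ = (1/(d₂−d₁)) ∫ φ₀ e^(−βd) dd = φ₀·(e^(−β·d₁) − e^(−β·d₂)) / (β·(d₂−d₁))
e^(−0.39×1.3) = 0.6023; e^(−0.39×5.1) = 0.1368
⟨φ⟩ = 0.46 × (0.6023 − 0.1368) / (0.39 × 3.8) = 0.46 × 0.3141 = 0.1445

14.4%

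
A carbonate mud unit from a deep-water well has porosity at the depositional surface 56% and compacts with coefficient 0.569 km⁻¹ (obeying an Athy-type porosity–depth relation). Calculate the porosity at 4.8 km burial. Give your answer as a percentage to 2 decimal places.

3.65%

n = n₀·exp(−c·d) = 0.56 × exp(−0.569 × 4.8) = 0.56 × exp(−2.731)
  = 0.56 × 0.0651 = 0.0365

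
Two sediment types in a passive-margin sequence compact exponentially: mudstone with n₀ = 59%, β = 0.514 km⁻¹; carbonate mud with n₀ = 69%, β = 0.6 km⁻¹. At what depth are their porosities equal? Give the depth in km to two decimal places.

Set n₀ₐ e^(−βₐZ) = n₀ᵦ e^(−βᵦZ) ⇒ ln(n₀ₐ/n₀ᵦ) = (βₐ − βᵦ)·Z
Z = ln(0.59/0.69) / (0.514 − 0.6) = -0.1566 / -0.086 = 1.821 km

1.82 km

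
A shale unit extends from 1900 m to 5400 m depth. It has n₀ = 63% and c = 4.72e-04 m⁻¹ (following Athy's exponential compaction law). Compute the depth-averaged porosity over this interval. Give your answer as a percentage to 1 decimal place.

12.6%

Working in km (1 km = 1000 m; c in km⁻¹ = c in m⁻¹ × 1000):
⟨n⟩ = (1/(Z₂−Z₁)) ∫ n₀ e^(−cZ) dZ = n₀·(e^(−c·Z₁) − e^(−c·Z₂)) / (c·(Z₂−Z₁))
e^(−0.472×1.9) = 0.4079; e^(−0.472×5.4) = 0.0782
⟨n⟩ = 0.63 × (0.4079 − 0.0782) / (0.472 × 3.5) = 0.63 × 0.1996 = 0.1257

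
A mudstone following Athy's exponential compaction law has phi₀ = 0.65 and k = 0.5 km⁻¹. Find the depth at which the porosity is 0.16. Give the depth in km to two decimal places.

2.80 km

Invert Athy's law: d = ln(phi₀/phi) / k
d = ln(0.65/0.16) / 0.5 = ln(4.062) / 0.5 = 1.4018 / 0.5 = 2.804 km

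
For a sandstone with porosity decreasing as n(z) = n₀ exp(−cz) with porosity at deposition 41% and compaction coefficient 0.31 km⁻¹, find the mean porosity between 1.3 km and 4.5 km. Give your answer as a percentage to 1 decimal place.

17.4%

⟨n⟩ = (1/(z₂−z₁)) ∫ n₀ e^(−cz) dz = n₀·(e^(−c·z₁) − e^(−c·z₂)) / (c·(z₂−z₁))
e^(−0.31×1.3) = 0.6683; e^(−0.31×4.5) = 0.2478
⟨n⟩ = 0.41 × (0.6683 − 0.2478) / (0.31 × 3.2) = 0.41 × 0.4239 = 0.1738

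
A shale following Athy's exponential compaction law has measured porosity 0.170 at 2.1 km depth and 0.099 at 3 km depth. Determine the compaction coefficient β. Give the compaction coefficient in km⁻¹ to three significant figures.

0.601 km⁻¹

Athy: n(Z) = n₀ e^(−βZ) ⇒ n₁/n₂ = e^{β(Z₂−Z₁)} ⇒ β = ln(n₁/n₂)/(Z₂−Z₁)
β = ln(0.17/0.099) / (3 − 2.1) = ln(1.717) / 0.9 = 0.5407 / 0.9 = 0.6008 km⁻¹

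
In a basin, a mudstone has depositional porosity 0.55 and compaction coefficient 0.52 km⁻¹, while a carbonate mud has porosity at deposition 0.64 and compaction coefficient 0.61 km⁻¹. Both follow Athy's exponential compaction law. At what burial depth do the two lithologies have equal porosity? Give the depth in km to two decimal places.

Set phi₀ₐ e^(−βₐZ) = phi₀ᵦ e^(−βᵦZ) ⇒ ln(phi₀ₐ/phi₀ᵦ) = (βₐ − βᵦ)·Z
Z = ln(0.55/0.64) / (0.52 − 0.61) = -0.1515 / -0.09 = 1.684 km

1.68 km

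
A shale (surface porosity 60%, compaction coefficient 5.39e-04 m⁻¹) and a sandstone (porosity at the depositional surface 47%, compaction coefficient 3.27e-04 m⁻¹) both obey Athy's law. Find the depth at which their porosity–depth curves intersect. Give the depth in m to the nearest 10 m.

1150 m

Working in km (1 km = 1000 m; k in km⁻¹ = k in m⁻¹ × 1000):
Set phi₀ₐ e^(−kₐd) = phi₀ᵦ e^(−kᵦd) ⇒ ln(phi₀ₐ/phi₀ᵦ) = (kₐ − kᵦ)·d
d = ln(0.6/0.47) / (0.539 − 0.327) = 0.2442 / 0.212 = 1.152 km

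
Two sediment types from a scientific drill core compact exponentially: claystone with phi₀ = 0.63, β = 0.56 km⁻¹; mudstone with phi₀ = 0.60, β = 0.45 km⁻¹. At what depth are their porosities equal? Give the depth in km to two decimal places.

0.44 km

Set phi₀ₐ e^(−βₐZ) = phi₀ᵦ e^(−βᵦZ) ⇒ ln(phi₀ₐ/phi₀ᵦ) = (βₐ − βᵦ)·Z
Z = ln(0.63/0.6) / (0.56 − 0.45) = 0.0488 / 0.11 = 0.444 km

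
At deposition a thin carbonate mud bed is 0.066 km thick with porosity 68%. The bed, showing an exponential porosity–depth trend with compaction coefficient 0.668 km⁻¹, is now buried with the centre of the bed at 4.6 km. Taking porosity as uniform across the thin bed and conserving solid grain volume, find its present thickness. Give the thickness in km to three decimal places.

0.022 km

Porosity at 4.6 km: phi = 0.68·exp(−0.668×4.6) = 0.0315
Solid-volume conservation: h(1−phi) = h₀(1−phi₀) ⇒ h = h₀·(1−phi₀)/(1−phi)
h = 0.066 × (1 − 0.68)/(1 − 0.0315) = 0.066 × 0.3304 = 0.0218 km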